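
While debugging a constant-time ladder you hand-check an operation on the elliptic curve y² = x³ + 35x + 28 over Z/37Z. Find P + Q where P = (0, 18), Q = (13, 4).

(21, 16)

(0, 18) + (13, 4). λ = (4 - 18)/(13 - 0) ≡ 23/13 mod 37. 13⁻¹ ≡ 20 (mod 37), so λ ≡ 16.
  x = λ² - 0 - 13 = 256 - 13 ≡ 21; y = λ·(0 - 21) - 18 ≡ 16. → (21, 16)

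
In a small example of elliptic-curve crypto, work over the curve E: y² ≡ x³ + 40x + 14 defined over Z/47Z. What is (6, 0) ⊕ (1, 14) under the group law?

(6, 0) + (1, 14). λ = (14 - 0)/(1 - 6) ≡ 14/42 mod 47. 42⁻¹ ≡ 28 (mod 47), so λ ≡ 16.
  x = λ² - 6 - 1 = 256 - 7 ≡ 14; y = λ·(6 - 14) - 0 ≡ 13. → (14, 13)

(14, 13)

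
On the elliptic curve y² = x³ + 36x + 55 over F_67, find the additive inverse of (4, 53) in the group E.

-(4, 53) = (4, -53 mod 67) = (4, 14).

(4, 14)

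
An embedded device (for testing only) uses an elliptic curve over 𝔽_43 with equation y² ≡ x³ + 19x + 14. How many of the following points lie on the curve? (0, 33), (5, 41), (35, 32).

(0, 33): 33² ≡ 14, rhs ≡ 14 → on.
(5, 41): 41² ≡ 4, rhs ≡ 19 → off.
(35, 32): 32² ≡ 35, rhs ≡ 38 → off.

1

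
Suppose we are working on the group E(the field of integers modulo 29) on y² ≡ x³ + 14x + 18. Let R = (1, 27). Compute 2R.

tangent at (1, 27): λ = (3·1² + 14)/(2·27) ≡ 17/25. 25⁻¹ ≡ 7 (mod 29) since 25·7 = 175 ≡ 1, so λ ≡ 17·7 ≡ 3.
  x = λ² - 1 - 1 = 9 - 2 ≡ 7; y = λ·(1 - 7) - 27 ≡ 13. → (7, 13)

(7, 13)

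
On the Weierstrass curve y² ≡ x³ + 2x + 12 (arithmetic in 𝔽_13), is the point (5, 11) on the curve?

yes

y² = 11² ≡ 4; x³ + 2x + 12 = 147 ≡ 4 (mod 13). 4 = 4.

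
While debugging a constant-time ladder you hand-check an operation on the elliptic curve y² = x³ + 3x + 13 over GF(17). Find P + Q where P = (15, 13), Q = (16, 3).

(15, 13) + (16, 3). λ = (3 - 13)/(16 - 15) ≡ 7/1 mod 17. 1⁻¹ ≡ 1 (mod 17) since 1·1 = 1 ≡ 1, so λ ≡ 7.
  x = λ² - 15 - 16 = 49 - 31 ≡ 1; y = λ·(15 - 1) - 13 ≡ 0. → (1, 0)

(1, 0)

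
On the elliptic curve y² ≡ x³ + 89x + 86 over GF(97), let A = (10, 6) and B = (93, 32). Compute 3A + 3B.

(34, 67)

First 3A:
Repeated addition: build up to 3A.
2A: tangent at (10, 6): λ = (3·10² + 89)/(2·6) ≡ 1/12. 12⁻¹ ≡ 89 (mod 97) since 12·89 = 1068 ≡ 1, so λ ≡ 1·89 ≡ 89.
  x = λ² - 10 - 10 = 7921 - 20 ≡ 44; y = λ·(10 - 44) - 6 ≡ 72. → (44, 72)
3A: (44, 72) + (10, 6). λ = (6 - 72)/(10 - 44) ≡ 31/63 mod 97. 63⁻¹ ≡ 77 (mod 97), so λ ≡ 59.
  x = λ² - 44 - 10 = 3481 - 54 ≡ 32; y = λ·(44 - 32) - 72 ≡ 54. → (32, 54)
3A = (32, 54).
Next 3B:
Repeated addition: build up to 3B.
2B: tangent at (93, 32): λ = (3·93² + 89)/(2·32) ≡ 40/64. 64⁻¹ ≡ 47 (mod 97), so λ ≡ 40·47 ≡ 37.
  x = λ² - 93 - 93 = 1369 - 186 ≡ 19; y = λ·(93 - 19) - 32 ≡ 87. → (19, 87)
3B: (19, 87) + (93, 32). λ = (32 - 87)/(93 - 19) ≡ 42/74 mod 97. 74⁻¹ ≡ 59 (mod 97), so λ ≡ 53.
  x = λ² - 19 - 93 = 2809 - 112 ≡ 78; y = λ·(19 - 78) - 87 ≡ 84. → (78, 84)
3B = (78, 84).
Finally 3A + 3B:
(32, 54) + (78, 84). λ = (84 - 54)/(78 - 32) ≡ 30/46 mod 97. 46⁻¹ ≡ 19 (mod 97), so λ ≡ 85.
  x = λ² - 32 - 78 = 7225 - 110 ≡ 34; y = λ·(32 - 34) - 54 ≡ 67. → (34, 67)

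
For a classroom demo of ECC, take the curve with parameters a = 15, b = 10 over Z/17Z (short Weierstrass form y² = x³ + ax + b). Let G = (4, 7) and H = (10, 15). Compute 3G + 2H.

First 3G:
Repeated addition: build up to 3G.
2G: tangent at (4, 7): λ = (3·4² + 15)/(2·7) ≡ 12/14. 14⁻¹ ≡ 11 (mod 17), so λ ≡ 12·11 ≡ 13.
  x = λ² - 4 - 4 = 169 - 8 ≡ 8; y = λ·(4 - 8) - 7 ≡ 9. → (8, 9)
3G: (8, 9) + (4, 7). λ = (7 - 9)/(4 - 8) ≡ 15/13 mod 17. 13⁻¹ ≡ 4 (mod 17) since 13·4 = 52 ≡ 1, so λ ≡ 9.
  x = λ² - 8 - 4 = 81 - 12 ≡ 1; y = λ·(8 - 1) - 9 ≡ 3. → (1, 3)
3G = (1, 3).
Next 2H:
Repeated addition: build up to 2H.
2H: tangent at (10, 15): λ = (3·10² + 15)/(2·15) ≡ 9/13. 13⁻¹ ≡ 4 (mod 17), so λ ≡ 9·4 ≡ 2.
  x = λ² - 10 - 10 = 4 - 20 ≡ 1; y = λ·(10 - 1) - 15 ≡ 3. → (1, 3)
2H = (1, 3).
Finally 3G + 2H:
tangent at (1, 3): λ = (3·1² + 15)/(2·3) ≡ 1/6. 6⁻¹ ≡ 3 (mod 17) since 6·3 = 18 ≡ 1, so λ ≡ 1·3 ≡ 3.
  x = λ² - 1 - 1 = 9 - 2 ≡ 7; y = λ·(1 - 7) - 3 ≡ 13. → (7, 13)

(7, 13)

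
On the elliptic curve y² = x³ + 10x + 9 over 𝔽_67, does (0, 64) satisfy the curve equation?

yes

y² = 64² ≡ 9; x³ + 10x + 9 = 9 ≡ 9 (mod 67). 9 = 9.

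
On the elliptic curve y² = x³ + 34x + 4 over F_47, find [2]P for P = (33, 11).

tangent at (33, 11): λ = (3·33² + 34)/(2·11) ≡ 11/22. 22⁻¹ ≡ 15 (mod 47), so λ ≡ 11·15 ≡ 24.
  x = λ² - 33 - 33 = 576 - 66 ≡ 40; y = λ·(33 - 40) - 11 ≡ 9. → (40, 9)

(40, 9)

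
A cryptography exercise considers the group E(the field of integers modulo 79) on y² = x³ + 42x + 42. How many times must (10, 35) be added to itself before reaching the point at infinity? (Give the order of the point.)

9

2P: tangent at (10, 35): λ = (3·10² + 42)/(2·35) ≡ 26/70. 70⁻¹ ≡ 35 (mod 79) since 70·35 = 2450 ≡ 1, so λ ≡ 26·35 ≡ 41.
  x = λ² - 10 - 10 = 1681 - 20 ≡ 2; y = λ·(10 - 2) - 35 ≡ 56. → (2, 56)
3P: (2, 56) + (10, 35). λ = (35 - 56)/(10 - 2) ≡ 58/8 mod 79. 8⁻¹ ≡ 10 (mod 79) since 8·10 = 80 ≡ 1, so λ ≡ 27.
  x = λ² - 2 - 10 = 729 - 12 ≡ 6; y = λ·(2 - 6) - 56 ≡ 73. → (6, 73)
4P: (6, 73) + (10, 35). λ = (35 - 73)/(10 - 6) ≡ 41/4 mod 79. 4⁻¹ ≡ 20 (mod 79), so λ ≡ 30.
  x = λ² - 6 - 10 = 900 - 16 ≡ 15; y = λ·(6 - 15) - 73 ≡ 52. → (15, 52)
5P: (15, 52) + (10, 35). λ = (35 - 52)/(10 - 15) ≡ 62/74 mod 79. 74⁻¹ ≡ 63 (mod 79), so λ ≡ 35.
  x = λ² - 15 - 10 = 1225 - 25 ≡ 15; y = λ·(15 - 15) - 52 ≡ 27. → (15, 27)
6P: (15, 27) + (10, 35). λ = (35 - 27)/(10 - 15) ≡ 8/74 mod 79. 74⁻¹ ≡ 63 (mod 79), so λ ≡ 30.
  x = λ² - 15 - 10 = 900 - 25 ≡ 6; y = λ·(15 - 6) - 27 ≡ 6. → (6, 6)
7P: (6, 6) + (10, 35). λ = (35 - 6)/(10 - 6) ≡ 29/4 mod 79. 4⁻¹ ≡ 20 (mod 79), so λ ≡ 27.
  x = λ² - 6 - 10 = 729 - 16 ≡ 2; y = λ·(6 - 2) - 6 ≡ 23. → (2, 23)
8P: (2, 23) + (10, 35). λ = (35 - 23)/(10 - 2) ≡ 12/8 mod 79. 8⁻¹ ≡ 10 (mod 79), so λ ≡ 41.
  x = λ² - 2 - 10 = 1681 - 12 ≡ 10; y = λ·(2 - 10) - 23 ≡ 44. → (10, 44)
9P: (10, 44) + (10, 35): same x and y₁ ≡ -y₂, so the sum is the point at infinity.
9P = the point at infinity, so the order is 9.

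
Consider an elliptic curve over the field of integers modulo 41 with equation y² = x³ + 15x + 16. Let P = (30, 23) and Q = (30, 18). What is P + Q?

The two points share x = 30 and their y-coordinates satisfy 23 + 18 ≡ 0 (mod 41), so they are inverses. Their sum is the point at infinity.

O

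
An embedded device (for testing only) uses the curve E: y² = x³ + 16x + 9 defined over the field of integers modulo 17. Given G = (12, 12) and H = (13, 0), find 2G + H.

First 2G:
Repeated addition: build up to 2G.
2G: tangent at (12, 12): λ = (3·12² + 16)/(2·12) ≡ 6/7. 7⁻¹ ≡ 5 (mod 17), so λ ≡ 6·5 ≡ 13.
  x = λ² - 12 - 12 = 169 - 24 ≡ 9; y = λ·(12 - 9) - 12 ≡ 10. → (9, 10)
2G = (9, 10).
Finally 2G + H:
(9, 10) + (13, 0). λ = (0 - 10)/(13 - 9) ≡ 7/4 mod 17. 4⁻¹ ≡ 13 (mod 17), so λ ≡ 6.
  x = λ² - 9 - 13 = 36 - 22 ≡ 14; y = λ·(9 - 14) - 10 ≡ 11. → (14, 11)

(14, 11)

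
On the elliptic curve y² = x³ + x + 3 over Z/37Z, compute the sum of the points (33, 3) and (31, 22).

(33, 3) + (31, 22). λ = (22 - 3)/(31 - 33) ≡ 19/35 mod 37. 35⁻¹ ≡ 18 (mod 37) since 35·18 = 630 ≡ 1, so λ ≡ 9.
  x = λ² - 33 - 31 = 81 - 64 ≡ 17; y = λ·(33 - 17) - 3 ≡ 30. → (17, 30)

(17, 30)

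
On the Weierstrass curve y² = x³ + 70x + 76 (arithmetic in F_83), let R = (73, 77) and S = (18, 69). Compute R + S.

(70, 17)

(73, 77) + (18, 69). λ = (69 - 77)/(18 - 73) ≡ 75/28 mod 83. 28⁻¹ ≡ 3 (mod 83), so λ ≡ 59.
  x = λ² - 73 - 18 = 3481 - 91 ≡ 70; y = λ·(73 - 70) - 77 ≡ 17. → (70, 17)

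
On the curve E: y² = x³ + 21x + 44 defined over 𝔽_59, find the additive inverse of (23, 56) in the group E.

-(23, 56) = (23, -56 mod 59) = (23, 3).

(23, 3)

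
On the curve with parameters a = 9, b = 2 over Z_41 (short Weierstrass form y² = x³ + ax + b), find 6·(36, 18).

(17, 36)

Write G = (36, 18).
Repeated addition: build up to 6G.
2G: tangent at (36, 18): λ = (3·36² + 9)/(2·18) ≡ 2/36. 36⁻¹ ≡ 8 (mod 41) since 36·8 = 288 ≡ 1, so λ ≡ 2·8 ≡ 16.
  x = λ² - 36 - 36 = 256 - 72 ≡ 20; y = λ·(36 - 20) - 18 ≡ 33. → (20, 33)
3G: (20, 33) + (36, 18). λ = (18 - 33)/(36 - 20) ≡ 26/16 mod 41. 16⁻¹ ≡ 18 (mod 41), so λ ≡ 17.
  x = λ² - 20 - 36 = 289 - 56 ≡ 28; y = λ·(20 - 28) - 33 ≡ 36. → (28, 36)
4G: (28, 36) + (36, 18). λ = (18 - 36)/(36 - 28) ≡ 23/8 mod 41. 8⁻¹ ≡ 36 (mod 41), so λ ≡ 8.
  x = λ² - 28 - 36 = 64 - 64 ≡ 0; y = λ·(28 - 0) - 36 ≡ 24. → (0, 24)
5G: (0, 24) + (36, 18). λ = (18 - 24)/(36 - 0) ≡ 35/36 mod 41. 36⁻¹ ≡ 8 (mod 41) since 36·8 = 288 ≡ 1, so λ ≡ 34.
  x = λ² - 0 - 36 = 1156 - 36 ≡ 13; y = λ·(0 - 13) - 24 ≡ 26. → (13, 26)
6G: (13, 26) + (36, 18). λ = (18 - 26)/(36 - 13) ≡ 33/23 mod 41. 23⁻¹ ≡ 25 (mod 41) since 23·25 = 575 ≡ 1, so λ ≡ 5.
  x = λ² - 13 - 36 = 25 - 49 ≡ 17; y = λ·(13 - 17) - 26 ≡ 36. → (17, 36)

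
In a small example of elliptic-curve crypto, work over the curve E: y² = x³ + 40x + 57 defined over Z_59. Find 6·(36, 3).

Write G = (36, 3).
Double-and-add on 6 = (110)₂. Start with G = (36, 3) for the leading 1-bit.
double: tangent at (36, 3): λ = (3·36² + 40)/(2·3) ≡ 34/6. 6⁻¹ ≡ 10 (mod 59) since 6·10 = 60 ≡ 1, so λ ≡ 34·10 ≡ 45.
  x = λ² - 36 - 36 = 2025 - 72 ≡ 6; y = λ·(36 - 6) - 3 ≡ 49. → (6, 49)
add G: (6, 49) + (36, 3). λ = (3 - 49)/(36 - 6) ≡ 13/30 mod 59. 30⁻¹ ≡ 2 (mod 59), so λ ≡ 26.
  x = λ² - 6 - 36 = 676 - 42 ≡ 44; y = λ·(6 - 44) - 49 ≡ 25. → (44, 25)
double: tangent at (44, 25): λ = (3·44² + 40)/(2·25) ≡ 7/50. 50⁻¹ ≡ 13 (mod 59) since 50·13 = 650 ≡ 1, so λ ≡ 7·13 ≡ 32.
  x = λ² - 44 - 44 = 1024 - 88 ≡ 51; y = λ·(44 - 51) - 25 ≡ 46. → (51, 46)

(51, 46)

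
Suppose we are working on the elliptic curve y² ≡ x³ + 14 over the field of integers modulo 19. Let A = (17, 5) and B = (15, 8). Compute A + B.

(17, 5) + (15, 8). λ = (8 - 5)/(15 - 17) ≡ 3/17 mod 19. 17⁻¹ ≡ 9 (mod 19) since 17·9 = 153 ≡ 1, so λ ≡ 8.
  x = λ² - 17 - 15 = 64 - 32 ≡ 13; y = λ·(17 - 13) - 5 ≡ 8. → (13, 8)

(13, 8)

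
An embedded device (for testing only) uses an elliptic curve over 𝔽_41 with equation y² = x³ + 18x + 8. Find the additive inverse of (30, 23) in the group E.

(30, 18)

-(30, 23) = (30, -23 mod 41) = (30, 18).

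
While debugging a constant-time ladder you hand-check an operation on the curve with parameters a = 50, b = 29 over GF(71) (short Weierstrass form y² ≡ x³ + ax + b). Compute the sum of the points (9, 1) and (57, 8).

(9, 1) + (57, 8). λ = (8 - 1)/(57 - 9) ≡ 7/48 mod 71. 48⁻¹ ≡ 37 (mod 71), so λ ≡ 46.
  x = λ² - 9 - 57 = 2116 - 66 ≡ 62; y = λ·(9 - 62) - 1 ≡ 46. → (62, 46)

(62, 46)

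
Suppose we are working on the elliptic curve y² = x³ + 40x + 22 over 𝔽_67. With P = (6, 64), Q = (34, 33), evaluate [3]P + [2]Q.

(44, 0)

First 3P:
Repeated addition: build up to 3P.
2P: tangent at (6, 64): λ = (3·6² + 40)/(2·64) ≡ 14/61. 61⁻¹ ≡ 11 (mod 67) since 61·11 = 671 ≡ 1, so λ ≡ 14·11 ≡ 20.
  x = λ² - 6 - 6 = 400 - 12 ≡ 53; y = λ·(6 - 53) - 64 ≡ 1. → (53, 1)
3P: (53, 1) + (6, 64). λ = (64 - 1)/(6 - 53) ≡ 63/20 mod 67. 20⁻¹ ≡ 57 (mod 67), so λ ≡ 40.
  x = λ² - 53 - 6 = 1600 - 59 ≡ 0; y = λ·(53 - 0) - 1 ≡ 42. → (0, 42)
3P = (0, 42).
Next 2Q:
Repeated addition: build up to 2Q.
2Q: tangent at (34, 33): λ = (3·34² + 40)/(2·33) ≡ 24/66. 66⁻¹ ≡ 66 (mod 67) since 66·66 = 4356 ≡ 1, so λ ≡ 24·66 ≡ 43.
  x = λ² - 34 - 34 = 1849 - 68 ≡ 39; y = λ·(34 - 39) - 33 ≡ 20. → (39, 20)
2Q = (39, 20).
Finally 3P + 2Q:
(0, 42) + (39, 20). λ = (20 - 42)/(39 - 0) ≡ 45/39 mod 67. 39⁻¹ ≡ 55 (mod 67) since 39·55 = 2145 ≡ 1, so λ ≡ 63.
  x = λ² - 0 - 39 = 3969 - 39 ≡ 44; y = λ·(0 - 44) - 42 ≡ 0. → (44, 0)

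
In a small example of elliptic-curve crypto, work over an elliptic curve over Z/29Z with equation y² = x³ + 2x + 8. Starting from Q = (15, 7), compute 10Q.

Repeated addition: build up to 10Q.
2Q: tangent at (15, 7): λ = (3·15² + 2)/(2·7) ≡ 10/14. 14⁻¹ ≡ 27 (mod 29), so λ ≡ 10·27 ≡ 9.
  x = λ² - 15 - 15 = 81 - 30 ≡ 22; y = λ·(15 - 22) - 7 ≡ 17. → (22, 17)
3Q: (22, 17) + (15, 7). λ = (7 - 17)/(15 - 22) ≡ 19/22 mod 29. 22⁻¹ ≡ 4 (mod 29), so λ ≡ 18.
  x = λ² - 22 - 15 = 324 - 37 ≡ 26; y = λ·(22 - 26) - 17 ≡ 27. → (26, 27)
4Q: (26, 27) + (15, 7). λ = (7 - 27)/(15 - 26) ≡ 9/18 mod 29. 18⁻¹ ≡ 21 (mod 29), so λ ≡ 15.
  x = λ² - 26 - 15 = 225 - 41 ≡ 10; y = λ·(26 - 10) - 27 ≡ 10. → (10, 10)
5Q: (10, 10) + (15, 7). λ = (7 - 10)/(15 - 10) ≡ 26/5 mod 29. 5⁻¹ ≡ 6 (mod 29), so λ ≡ 11.
  x = λ² - 10 - 15 = 121 - 25 ≡ 9; y = λ·(10 - 9) - 10 ≡ 1. → (9, 1)
6Q: (9, 1) + (15, 7). λ = (7 - 1)/(15 - 9) ≡ 6/6 mod 29. 6⁻¹ ≡ 5 (mod 29) since 6·5 = 30 ≡ 1, so λ ≡ 1.
  x = λ² - 9 - 15 = 1 - 24 ≡ 6; y = λ·(9 - 6) - 1 ≡ 2. → (6, 2)
7Q: (6, 2) + (15, 7). λ = (7 - 2)/(15 - 6) ≡ 5/9 mod 29. 9⁻¹ ≡ 13 (mod 29) since 9·13 = 117 ≡ 1, so λ ≡ 7.
  x = λ² - 6 - 15 = 49 - 21 ≡ 28; y = λ·(6 - 28) - 2 ≡ 18. → (28, 18)
8Q: (28, 18) + (15, 7). λ = (7 - 18)/(15 - 28) ≡ 18/16 mod 29. 16⁻¹ ≡ 20 (mod 29), so λ ≡ 12.
  x = λ² - 28 - 15 = 144 - 43 ≡ 14; y = λ·(28 - 14) - 18 ≡ 5. → (14, 5)
9Q: (14, 5) + (15, 7). λ = (7 - 5)/(15 - 14) ≡ 2/1 mod 29. 1⁻¹ ≡ 1 (mod 29), so λ ≡ 2.
  x = λ² - 14 - 15 = 4 - 29 ≡ 4; y = λ·(14 - 4) - 5 ≡ 15. → (4, 15)
10Q: (4, 15) + (15, 7). λ = (7 - 15)/(15 - 4) ≡ 21/11 mod 29. 11⁻¹ ≡ 8 (mod 29), so λ ≡ 23.
  x = λ² - 4 - 15 = 529 - 19 ≡ 17; y = λ·(4 - 17) - 15 ≡ 5. → (17, 5)

(17, 5)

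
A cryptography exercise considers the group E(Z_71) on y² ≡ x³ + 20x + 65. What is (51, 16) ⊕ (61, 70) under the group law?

(51, 16) + (61, 70). λ = (70 - 16)/(61 - 51) ≡ 54/10 mod 71. 10⁻¹ ≡ 64 (mod 71) since 10·64 = 640 ≡ 1, so λ ≡ 48.
  x = λ² - 51 - 61 = 2304 - 112 ≡ 62; y = λ·(51 - 62) - 16 ≡ 24. → (62, 24)

(62, 24)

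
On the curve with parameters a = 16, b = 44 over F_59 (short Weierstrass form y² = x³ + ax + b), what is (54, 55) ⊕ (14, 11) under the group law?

(54, 55) + (14, 11). λ = (11 - 55)/(14 - 54) ≡ 15/19 mod 59. 19⁻¹ ≡ 28 (mod 59) since 19·28 = 532 ≡ 1, so λ ≡ 7.
  x = λ² - 54 - 14 = 49 - 68 ≡ 40; y = λ·(54 - 40) - 55 ≡ 43. → (40, 43)

(40, 43)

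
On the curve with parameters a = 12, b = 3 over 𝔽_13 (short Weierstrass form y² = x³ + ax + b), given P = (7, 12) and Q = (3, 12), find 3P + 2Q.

(11, 7)

First 3P:
Repeated addition: build up to 3P.
2P: tangent at (7, 12): λ = (3·7² + 12)/(2·12) ≡ 3/11. 11⁻¹ ≡ 6 (mod 13) since 11·6 = 66 ≡ 1, so λ ≡ 3·6 ≡ 5.
  x = λ² - 7 - 7 = 25 - 14 ≡ 11; y = λ·(7 - 11) - 12 ≡ 7. → (11, 7)
3P: (11, 7) + (7, 12). λ = (12 - 7)/(7 - 11) ≡ 5/9 mod 13. 9⁻¹ ≡ 3 (mod 13) since 9·3 = 27 ≡ 1, so λ ≡ 2.
  x = λ² - 11 - 7 = 4 - 18 ≡ 12; y = λ·(11 - 12) - 7 ≡ 4. → (12, 4)
3P = (12, 4).
Next 2Q:
Repeated addition: build up to 2Q.
2Q: tangent at (3, 12): λ = (3·3² + 12)/(2·12) ≡ 0/11. 11⁻¹ ≡ 6 (mod 13) since 11·6 = 66 ≡ 1, so λ ≡ 0·6 ≡ 0.
  x = λ² - 3 - 3 = 0 - 6 ≡ 7; y = λ·(3 - 7) - 12 ≡ 1. → (7, 1)
2Q = (7, 1).
Finally 3P + 2Q:
(12, 4) + (7, 1). λ = (1 - 4)/(7 - 12) ≡ 10/8 mod 13. 8⁻¹ ≡ 5 (mod 13), so λ ≡ 11.
  x = λ² - 12 - 7 = 121 - 19 ≡ 11; y = λ·(12 - 11) - 4 ≡ 7. → (11, 7)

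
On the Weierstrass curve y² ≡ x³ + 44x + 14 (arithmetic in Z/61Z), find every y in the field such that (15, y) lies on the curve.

x³ + 44x + 14 = 4049 ≡ 23 (mod 61).
23 is a non-residue mod 61; no y exists.

none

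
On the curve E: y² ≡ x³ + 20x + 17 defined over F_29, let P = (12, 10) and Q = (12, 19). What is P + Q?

The two points share x = 12 and their y-coordinates satisfy 10 + 19 ≡ 0 (mod 29), so they are inverses. Their sum is the point at infinity.

O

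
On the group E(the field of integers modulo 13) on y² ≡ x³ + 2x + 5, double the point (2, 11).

tangent at (2, 11): λ = (3·2² + 2)/(2·11) ≡ 1/9. 9⁻¹ ≡ 3 (mod 13) since 9·3 = 27 ≡ 1, so λ ≡ 1·3 ≡ 3.
  x = λ² - 2 - 2 = 9 - 4 ≡ 5; y = λ·(2 - 5) - 11 ≡ 6. → (5, 6)

(5, 6)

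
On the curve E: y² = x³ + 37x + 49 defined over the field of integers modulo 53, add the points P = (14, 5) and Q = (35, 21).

(44, 10)

(14, 5) + (35, 21). λ = (21 - 5)/(35 - 14) ≡ 16/21 mod 53. 21⁻¹ ≡ 48 (mod 53) since 21·48 = 1008 ≡ 1, so λ ≡ 26.
  x = λ² - 14 - 35 = 676 - 49 ≡ 44; y = λ·(14 - 44) - 5 ≡ 10. → (44, 10)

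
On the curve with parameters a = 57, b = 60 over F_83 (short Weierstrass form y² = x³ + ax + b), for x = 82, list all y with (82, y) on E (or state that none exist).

none

x³ + 57x + 60 = 556102 ≡ 2 (mod 83).
2 is a non-residue mod 83; no y exists.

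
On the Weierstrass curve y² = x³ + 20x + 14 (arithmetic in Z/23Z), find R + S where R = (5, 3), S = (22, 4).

(12, 2)

(5, 3) + (22, 4). λ = (4 - 3)/(22 - 5) ≡ 1/17 mod 23. 17⁻¹ ≡ 19 (mod 23), so λ ≡ 19.
  x = λ² - 5 - 22 = 361 - 27 ≡ 12; y = λ·(5 - 12) - 3 ≡ 2. → (12, 2)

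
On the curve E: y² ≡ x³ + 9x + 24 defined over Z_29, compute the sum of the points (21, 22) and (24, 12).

(21, 22) + (24, 12). λ = (12 - 22)/(24 - 21) ≡ 19/3 mod 29. 3⁻¹ ≡ 10 (mod 29), so λ ≡ 16.
  x = λ² - 21 - 24 = 256 - 45 ≡ 8; y = λ·(21 - 8) - 22 ≡ 12. → (8, 12)

(8, 12)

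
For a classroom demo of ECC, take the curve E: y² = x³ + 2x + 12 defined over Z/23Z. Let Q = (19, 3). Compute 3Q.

(20, 18)

Repeated addition: build up to 3Q.
2Q: tangent at (19, 3): λ = (3·19² + 2)/(2·3) ≡ 4/6. 6⁻¹ ≡ 4 (mod 23) since 6·4 = 24 ≡ 1, so λ ≡ 4·4 ≡ 16.
  x = λ² - 19 - 19 = 256 - 38 ≡ 11; y = λ·(19 - 11) - 3 ≡ 10. → (11, 10)
3Q: (11, 10) + (19, 3). λ = (3 - 10)/(19 - 11) ≡ 16/8 mod 23. 8⁻¹ ≡ 3 (mod 23), so λ ≡ 2.
  x = λ² - 11 - 19 = 4 - 30 ≡ 20; y = λ·(11 - 20) - 10 ≡ 18. → (20, 18)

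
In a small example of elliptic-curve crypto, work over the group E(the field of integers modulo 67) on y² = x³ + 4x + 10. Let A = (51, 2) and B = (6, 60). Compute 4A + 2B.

First 4A:
Double-and-add on 4 = (100)₂. Start with A = (51, 2) for the leading 1-bit.
double: tangent at (51, 2): λ = (3·51² + 4)/(2·2) ≡ 35/4. 4⁻¹ ≡ 17 (mod 67), so λ ≡ 35·17 ≡ 59.
  x = λ² - 51 - 51 = 3481 - 102 ≡ 29; y = λ·(51 - 29) - 2 ≡ 23. → (29, 23)
double: tangent at (29, 23): λ = (3·29² + 4)/(2·23) ≡ 48/46. 46⁻¹ ≡ 51 (mod 67), so λ ≡ 48·51 ≡ 36.
  x = λ² - 29 - 29 = 1296 - 58 ≡ 32; y = λ·(29 - 32) - 23 ≡ 3. → (32, 3)
4A = (32, 3).
Next 2B:
Repeated addition: build up to 2B.
2B: tangent at (6, 60): λ = (3·6² + 4)/(2·60) ≡ 45/53. 53⁻¹ ≡ 43 (mod 67) since 53·43 = 2279 ≡ 1, so λ ≡ 45·43 ≡ 59.
  x = λ² - 6 - 6 = 3481 - 12 ≡ 52; y = λ·(6 - 52) - 60 ≡ 40. → (52, 40)
2B = (52, 40).
Finally 4A + 2B:
(32, 3) + (52, 40). λ = (40 - 3)/(52 - 32) ≡ 37/20 mod 67. 20⁻¹ ≡ 57 (mod 67) since 20·57 = 1140 ≡ 1, so λ ≡ 32.
  x = λ² - 32 - 52 = 1024 - 84 ≡ 2; y = λ·(32 - 2) - 3 ≡ 19. → (2, 19)

(2, 19)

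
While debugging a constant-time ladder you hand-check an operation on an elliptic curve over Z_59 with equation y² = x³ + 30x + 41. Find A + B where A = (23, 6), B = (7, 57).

(44, 13)

(23, 6) + (7, 57). λ = (57 - 6)/(7 - 23) ≡ 51/43 mod 59. 43⁻¹ ≡ 11 (mod 59) since 43·11 = 473 ≡ 1, so λ ≡ 30.
  x = λ² - 23 - 7 = 900 - 30 ≡ 44; y = λ·(23 - 44) - 6 ≡ 13. → (44, 13)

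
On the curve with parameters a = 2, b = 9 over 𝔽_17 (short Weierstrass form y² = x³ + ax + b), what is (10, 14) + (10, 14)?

(5, 12)

tangent at (10, 14): λ = (3·10² + 2)/(2·14) ≡ 13/11. 11⁻¹ ≡ 14 (mod 17), so λ ≡ 13·14 ≡ 12.
  x = λ² - 10 - 10 = 144 - 20 ≡ 5; y = λ·(10 - 5) - 14 ≡ 12. → (5, 12)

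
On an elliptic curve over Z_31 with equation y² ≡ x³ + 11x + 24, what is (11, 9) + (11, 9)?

(27, 3)

tangent at (11, 9): λ = (3·11² + 11)/(2·9) ≡ 2/18. 18⁻¹ ≡ 19 (mod 31) since 18·19 = 342 ≡ 1, so λ ≡ 2·19 ≡ 7.
  x = λ² - 11 - 11 = 49 - 22 ≡ 27; y = λ·(11 - 27) - 9 ≡ 3. → (27, 3)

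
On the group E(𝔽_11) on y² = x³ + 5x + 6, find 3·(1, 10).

(10, 0)

Write G = (1, 10).
Repeated addition: build up to 3G.
2G: tangent at (1, 10): λ = (3·1² + 5)/(2·10) ≡ 8/9. 9⁻¹ ≡ 5 (mod 11), so λ ≡ 8·5 ≡ 7.
  x = λ² - 1 - 1 = 49 - 2 ≡ 3; y = λ·(1 - 3) - 10 ≡ 9. → (3, 9)
3G: (3, 9) + (1, 10). λ = (10 - 9)/(1 - 3) ≡ 1/9 mod 11. 9⁻¹ ≡ 5 (mod 11), so λ ≡ 5.
  x = λ² - 3 - 1 = 25 - 4 ≡ 10; y = λ·(3 - 10) - 9 ≡ 0. → (10, 0)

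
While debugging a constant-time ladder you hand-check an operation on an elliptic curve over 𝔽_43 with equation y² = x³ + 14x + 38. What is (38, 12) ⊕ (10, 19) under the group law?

(38, 12) + (10, 19). λ = (19 - 12)/(10 - 38) ≡ 7/15 mod 43. 15⁻¹ ≡ 23 (mod 43) since 15·23 = 345 ≡ 1, so λ ≡ 32.
  x = λ² - 38 - 10 = 1024 - 48 ≡ 30; y = λ·(38 - 30) - 12 ≡ 29. → (30, 29)

(30, 29)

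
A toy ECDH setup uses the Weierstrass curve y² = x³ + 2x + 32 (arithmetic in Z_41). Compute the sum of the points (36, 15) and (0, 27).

(37, 40)

(36, 15) + (0, 27). λ = (27 - 15)/(0 - 36) ≡ 12/5 mod 41. 5⁻¹ ≡ 33 (mod 41), so λ ≡ 27.
  x = λ² - 36 - 0 = 729 - 36 ≡ 37; y = λ·(36 - 37) - 15 ≡ 40. → (37, 40)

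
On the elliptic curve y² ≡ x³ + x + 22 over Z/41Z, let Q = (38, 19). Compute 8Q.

(2, 27)

Repeated addition: build up to 8Q.
2Q: tangent at (38, 19): λ = (3·38² + 1)/(2·19) ≡ 28/38. 38⁻¹ ≡ 27 (mod 41), so λ ≡ 28·27 ≡ 18.
  x = λ² - 38 - 38 = 324 - 76 ≡ 2; y = λ·(38 - 2) - 19 ≡ 14. → (2, 14)
3Q: (2, 14) + (38, 19). λ = (19 - 14)/(38 - 2) ≡ 5/36 mod 41. 36⁻¹ ≡ 8 (mod 41), so λ ≡ 40.
  x = λ² - 2 - 38 = 1600 - 40 ≡ 2; y = λ·(2 - 2) - 14 ≡ 27. → (2, 27)
4Q: (2, 27) + (38, 19). λ = (19 - 27)/(38 - 2) ≡ 33/36 mod 41. 36⁻¹ ≡ 8 (mod 41), so λ ≡ 18.
  x = λ² - 2 - 38 = 324 - 40 ≡ 38; y = λ·(2 - 38) - 27 ≡ 22. → (38, 22)
5Q: (38, 22) + (38, 19): same x and y₁ ≡ -y₂, so the sum is the point at infinity.
6Q: the point at infinity + (38, 19) = (38, 19) (identity).
7Q: tangent at (38, 19): λ = (3·38² + 1)/(2·19) ≡ 28/38. 38⁻¹ ≡ 27 (mod 41) since 38·27 = 1026 ≡ 1, so λ ≡ 28·27 ≡ 18.
  x = λ² - 38 - 38 = 324 - 76 ≡ 2; y = λ·(38 - 2) - 19 ≡ 14. → (2, 14)
8Q: (2, 14) + (38, 19). λ = (19 - 14)/(38 - 2) ≡ 5/36 mod 41. 36⁻¹ ≡ 8 (mod 41) since 36·8 = 288 ≡ 1, so λ ≡ 40.
  x = λ² - 2 - 38 = 1600 - 40 ≡ 2; y = λ·(2 - 2) - 14 ≡ 27. → (2, 27)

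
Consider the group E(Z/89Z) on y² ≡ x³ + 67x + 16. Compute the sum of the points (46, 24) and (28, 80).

(6, 79)

(46, 24) + (28, 80). λ = (80 - 24)/(28 - 46) ≡ 56/71 mod 89. 71⁻¹ ≡ 84 (mod 89) since 71·84 = 5964 ≡ 1, so λ ≡ 76.
  x = λ² - 46 - 28 = 5776 - 74 ≡ 6; y = λ·(46 - 6) - 24 ≡ 79. → (6, 79)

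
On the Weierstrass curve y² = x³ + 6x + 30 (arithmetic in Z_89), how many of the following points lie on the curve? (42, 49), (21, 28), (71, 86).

1

(42, 49): 49² ≡ 87, rhs ≡ 55 → off.
(21, 28): 28² ≡ 72, rhs ≡ 72 → on.
(71, 86): 86² ≡ 9, rhs ≡ 53 → off.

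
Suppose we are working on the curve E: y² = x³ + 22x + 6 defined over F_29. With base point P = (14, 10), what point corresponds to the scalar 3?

(23, 8)

Repeated addition: build up to 3P.
2P: tangent at (14, 10): λ = (3·14² + 22)/(2·10) ≡ 1/20. 20⁻¹ ≡ 16 (mod 29), so λ ≡ 1·16 ≡ 16.
  x = λ² - 14 - 14 = 256 - 28 ≡ 25; y = λ·(14 - 25) - 10 ≡ 17. → (25, 17)
3P: (25, 17) + (14, 10). λ = (10 - 17)/(14 - 25) ≡ 22/18 mod 29. 18⁻¹ ≡ 21 (mod 29) since 18·21 = 378 ≡ 1, so λ ≡ 27.
  x = λ² - 25 - 14 = 729 - 39 ≡ 23; y = λ·(25 - 23) - 17 ≡ 8. → (23, 8)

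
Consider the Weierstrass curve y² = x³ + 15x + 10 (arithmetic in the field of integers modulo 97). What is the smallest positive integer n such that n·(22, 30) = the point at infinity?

2P: tangent at (22, 30): λ = (3·22² + 15)/(2·30) ≡ 12/60. 60⁻¹ ≡ 76 (mod 97) since 60·76 = 4560 ≡ 1, so λ ≡ 12·76 ≡ 39.
  x = λ² - 22 - 22 = 1521 - 44 ≡ 22; y = λ·(22 - 22) - 30 ≡ 67. → (22, 67)
3P: (22, 67) + (22, 30): same x and y₁ ≡ -y₂, so the sum is the point at infinity.
3P = the point at infinity, so the order is 3.

3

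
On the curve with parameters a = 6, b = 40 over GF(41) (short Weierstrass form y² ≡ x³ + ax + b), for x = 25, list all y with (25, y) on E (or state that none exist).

none

x³ + 6x + 40 = 15815 ≡ 30 (mod 41).
30 is a non-residue mod 41; no y exists.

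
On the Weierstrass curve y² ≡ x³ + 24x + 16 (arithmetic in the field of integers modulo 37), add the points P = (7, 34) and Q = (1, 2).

(7, 34) + (1, 2). λ = (2 - 34)/(1 - 7) ≡ 5/31 mod 37. 31⁻¹ ≡ 6 (mod 37), so λ ≡ 30.
  x = λ² - 7 - 1 = 900 - 8 ≡ 4; y = λ·(7 - 4) - 34 ≡ 19. → (4, 19)

(4, 19)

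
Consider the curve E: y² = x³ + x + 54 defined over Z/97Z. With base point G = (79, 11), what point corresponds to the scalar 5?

Repeated addition: build up to 5G.
2G: tangent at (79, 11): λ = (3·79² + 1)/(2·11) ≡ 3/22. 22⁻¹ ≡ 75 (mod 97), so λ ≡ 3·75 ≡ 31.
  x = λ² - 79 - 79 = 961 - 158 ≡ 27; y = λ·(79 - 27) - 11 ≡ 49. → (27, 49)
3G: (27, 49) + (79, 11). λ = (11 - 49)/(79 - 27) ≡ 59/52 mod 97. 52⁻¹ ≡ 28 (mod 97) since 52·28 = 1456 ≡ 1, so λ ≡ 3.
  x = λ² - 27 - 79 = 9 - 106 ≡ 0; y = λ·(27 - 0) - 49 ≡ 32. → (0, 32)
4G: (0, 32) + (79, 11). λ = (11 - 32)/(79 - 0) ≡ 76/79 mod 97. 79⁻¹ ≡ 70 (mod 97) since 79·70 = 5530 ≡ 1, so λ ≡ 82.
  x = λ² - 0 - 79 = 6724 - 79 ≡ 49; y = λ·(0 - 49) - 32 ≡ 24. → (49, 24)
5G: (49, 24) + (79, 11). λ = (11 - 24)/(79 - 49) ≡ 84/30 mod 97. 30⁻¹ ≡ 55 (mod 97) since 30·55 = 1650 ≡ 1, so λ ≡ 61.
  x = λ² - 49 - 79 = 3721 - 128 ≡ 4; y = λ·(49 - 4) - 24 ≡ 5. → (4, 5)

(4, 5)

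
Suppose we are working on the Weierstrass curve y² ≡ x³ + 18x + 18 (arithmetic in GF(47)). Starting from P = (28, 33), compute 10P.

Double-and-add on 10 = (1010)₂. Start with P = (28, 33) for the leading 1-bit.
double: tangent at (28, 33): λ = (3·28² + 18)/(2·33) ≡ 20/19. 19⁻¹ ≡ 5 (mod 47), so λ ≡ 20·5 ≡ 6.
  x = λ² - 28 - 28 = 36 - 56 ≡ 27; y = λ·(28 - 27) - 33 ≡ 20. → (27, 20)
double: tangent at (27, 20): λ = (3·27² + 18)/(2·20) ≡ 43/40. 40⁻¹ ≡ 20 (mod 47), so λ ≡ 43·20 ≡ 14.
  x = λ² - 27 - 27 = 196 - 54 ≡ 1; y = λ·(27 - 1) - 20 ≡ 15. → (1, 15)
add P: (1, 15) + (28, 33). λ = (33 - 15)/(28 - 1) ≡ 18/27 mod 47. 27⁻¹ ≡ 7 (mod 47) since 27·7 = 189 ≡ 1, so λ ≡ 32.
  x = λ² - 1 - 28 = 1024 - 29 ≡ 8; y = λ·(1 - 8) - 15 ≡ 43. → (8, 43)
double: tangent at (8, 43): λ = (3·8² + 18)/(2·43) ≡ 22/39. 39⁻¹ ≡ 41 (mod 47) since 39·41 = 1599 ≡ 1, so λ ≡ 22·41 ≡ 9.
  x = λ² - 8 - 8 = 81 - 16 ≡ 18; y = λ·(8 - 18) - 43 ≡ 8. → (18, 8)

(18, 8)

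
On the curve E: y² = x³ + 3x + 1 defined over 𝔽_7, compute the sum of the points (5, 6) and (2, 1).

(2, 6)

(5, 6) + (2, 1). λ = (1 - 6)/(2 - 5) ≡ 2/4 mod 7. 4⁻¹ ≡ 2 (mod 7) since 4·2 = 8 ≡ 1, so λ ≡ 4.
  x = λ² - 5 - 2 = 16 - 7 ≡ 2; y = λ·(5 - 2) - 6 ≡ 6. → (2, 6)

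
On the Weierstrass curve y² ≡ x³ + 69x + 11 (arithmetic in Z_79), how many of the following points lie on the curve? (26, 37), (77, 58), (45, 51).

(26, 37): 37² ≡ 26, rhs ≡ 26 → on.
(77, 58): 58² ≡ 46, rhs ≡ 23 → off.
(45, 51): 51² ≡ 73, rhs ≡ 73 → on.

2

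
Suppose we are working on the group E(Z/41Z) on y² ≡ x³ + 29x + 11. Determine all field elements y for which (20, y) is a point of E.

none

x³ + 29x + 11 = 8591 ≡ 22 (mod 41).
22 is a non-residue mod 41; no y exists.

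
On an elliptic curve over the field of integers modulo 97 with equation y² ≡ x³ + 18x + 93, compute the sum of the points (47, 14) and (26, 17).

(47, 14) + (26, 17). λ = (17 - 14)/(26 - 47) ≡ 3/76 mod 97. 76⁻¹ ≡ 60 (mod 97), so λ ≡ 83.
  x = λ² - 47 - 26 = 6889 - 73 ≡ 26; y = λ·(47 - 26) - 14 ≡ 80. → (26, 80)

(26, 80)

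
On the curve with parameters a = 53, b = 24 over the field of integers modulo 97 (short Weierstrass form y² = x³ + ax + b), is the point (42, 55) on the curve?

no

y² = 55² ≡ 18; x³ + 53x + 24 = 76338 ≡ 96 (mod 97). 18 ≠ 96.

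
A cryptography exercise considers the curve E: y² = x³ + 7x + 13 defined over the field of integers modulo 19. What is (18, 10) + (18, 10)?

(7, 5)

tangent at (18, 10): λ = (3·18² + 7)/(2·10) ≡ 10/1. 1⁻¹ ≡ 1 (mod 19) since 1·1 = 1 ≡ 1, so λ ≡ 10·1 ≡ 10.
  x = λ² - 18 - 18 = 100 - 36 ≡ 7; y = λ·(18 - 7) - 10 ≡ 5. → (7, 5)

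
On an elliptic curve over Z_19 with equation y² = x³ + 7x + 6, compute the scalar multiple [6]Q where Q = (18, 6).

Repeated addition: build up to 6Q.
2Q: tangent at (18, 6): λ = (3·18² + 7)/(2·6) ≡ 10/12. 12⁻¹ ≡ 8 (mod 19) since 12·8 = 96 ≡ 1, so λ ≡ 10·8 ≡ 4.
  x = λ² - 18 - 18 = 16 - 36 ≡ 18; y = λ·(18 - 18) - 6 ≡ 13. → (18, 13)
3Q: (18, 13) + (18, 6): same x and y₁ ≡ -y₂, so the sum is the point at infinity.
4Q: the point at infinity + (18, 6) = (18, 6) (identity).
5Q: tangent at (18, 6): λ = (3·18² + 7)/(2·6) ≡ 10/12. 12⁻¹ ≡ 8 (mod 19) since 12·8 = 96 ≡ 1, so λ ≡ 10·8 ≡ 4.
  x = λ² - 18 - 18 = 16 - 36 ≡ 18; y = λ·(18 - 18) - 6 ≡ 13. → (18, 13)
6Q: (18, 13) + (18, 6): same x and y₁ ≡ -y₂, so the sum is the point at infinity.

O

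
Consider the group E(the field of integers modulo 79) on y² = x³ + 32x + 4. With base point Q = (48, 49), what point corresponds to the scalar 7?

Double-and-add on 7 = (111)₂. Start with Q = (48, 49) for the leading 1-bit.
double: tangent at (48, 49): λ = (3·48² + 32)/(2·49) ≡ 71/19. 19⁻¹ ≡ 25 (mod 79) since 19·25 = 475 ≡ 1, so λ ≡ 71·25 ≡ 37.
  x = λ² - 48 - 48 = 1369 - 96 ≡ 9; y = λ·(48 - 9) - 49 ≡ 51. → (9, 51)
add Q: (9, 51) + (48, 49). λ = (49 - 51)/(48 - 9) ≡ 77/39 mod 79. 39⁻¹ ≡ 77 (mod 79), so λ ≡ 4.
  x = λ² - 9 - 48 = 16 - 57 ≡ 38; y = λ·(9 - 38) - 51 ≡ 70. → (38, 70)
double: tangent at (38, 70): λ = (3·38² + 32)/(2·70) ≡ 19/61. 61⁻¹ ≡ 57 (mod 79), so λ ≡ 19·57 ≡ 56.
  x = λ² - 38 - 38 = 3136 - 76 ≡ 58; y = λ·(38 - 58) - 70 ≡ 74. → (58, 74)
add Q: (58, 74) + (48, 49). λ = (49 - 74)/(48 - 58) ≡ 54/69 mod 79. 69⁻¹ ≡ 71 (mod 79), so λ ≡ 42.
  x = λ² - 58 - 48 = 1764 - 106 ≡ 78; y = λ·(58 - 78) - 74 ≡ 34. → (78, 34)

(78, 34)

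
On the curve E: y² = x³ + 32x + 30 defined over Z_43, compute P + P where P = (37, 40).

tangent at (37, 40): λ = (3·37² + 32)/(2·40) ≡ 11/37. 37⁻¹ ≡ 7 (mod 43), so λ ≡ 11·7 ≡ 34.
  x = λ² - 37 - 37 = 1156 - 74 ≡ 7; y = λ·(37 - 7) - 40 ≡ 34. → (7, 34)

(7, 34)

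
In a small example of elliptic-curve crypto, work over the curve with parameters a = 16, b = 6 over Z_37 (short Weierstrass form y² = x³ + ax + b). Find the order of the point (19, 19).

2P: tangent at (19, 19): λ = (3·19² + 16)/(2·19) ≡ 26/1. 1⁻¹ ≡ 1 (mod 37), so λ ≡ 26·1 ≡ 26.
  x = λ² - 19 - 19 = 676 - 38 ≡ 9; y = λ·(19 - 9) - 19 ≡ 19. → (9, 19)
3P: (9, 19) + (19, 19). λ = (19 - 19)/(19 - 9) ≡ 0/10 mod 37. 10⁻¹ ≡ 26 (mod 37), so λ ≡ 0.
  x = λ² - 9 - 19 = 0 - 28 ≡ 9; y = λ·(9 - 9) - 19 ≡ 18. → (9, 18)
4P: (9, 18) + (19, 19). λ = (19 - 18)/(19 - 9) ≡ 1/10 mod 37. 10⁻¹ ≡ 26 (mod 37), so λ ≡ 26.
  x = λ² - 9 - 19 = 676 - 28 ≡ 19; y = λ·(9 - 19) - 18 ≡ 18. → (19, 18)
5P: (19, 18) + (19, 19): same x and y₁ ≡ -y₂, so the sum is O.
5P = O, so the order is 5.

5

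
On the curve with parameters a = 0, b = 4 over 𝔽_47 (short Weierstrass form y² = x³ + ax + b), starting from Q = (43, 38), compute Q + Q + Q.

Repeated addition: build up to 3Q.
2Q: tangent at (43, 38): λ = (3·43² + 0)/(2·38) ≡ 1/29. 29⁻¹ ≡ 13 (mod 47), so λ ≡ 1·13 ≡ 13.
  x = λ² - 43 - 43 = 169 - 86 ≡ 36; y = λ·(43 - 36) - 38 ≡ 6. → (36, 6)
3Q: (36, 6) + (43, 38). λ = (38 - 6)/(43 - 36) ≡ 32/7 mod 47. 7⁻¹ ≡ 27 (mod 47), so λ ≡ 18.
  x = λ² - 36 - 43 = 324 - 79 ≡ 10; y = λ·(36 - 10) - 6 ≡ 39. → (10, 39)

(10, 39)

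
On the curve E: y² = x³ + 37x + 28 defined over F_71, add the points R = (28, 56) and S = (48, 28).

(14, 38)

(28, 56) + (48, 28). λ = (28 - 56)/(48 - 28) ≡ 43/20 mod 71. 20⁻¹ ≡ 32 (mod 71), so λ ≡ 27.
  x = λ² - 28 - 48 = 729 - 76 ≡ 14; y = λ·(28 - 14) - 56 ≡ 38. → (14, 38)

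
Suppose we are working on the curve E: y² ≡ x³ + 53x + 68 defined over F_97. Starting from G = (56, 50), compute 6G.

(56, 50)

Repeated addition: build up to 6G.
2G: tangent at (56, 50): λ = (3·56² + 53)/(2·50) ≡ 52/3. 3⁻¹ ≡ 65 (mod 97), so λ ≡ 52·65 ≡ 82.
  x = λ² - 56 - 56 = 6724 - 112 ≡ 16; y = λ·(56 - 16) - 50 ≡ 29. → (16, 29)
3G: (16, 29) + (56, 50). λ = (50 - 29)/(56 - 16) ≡ 21/40 mod 97. 40⁻¹ ≡ 17 (mod 97), so λ ≡ 66.
  x = λ² - 16 - 56 = 4356 - 72 ≡ 16; y = λ·(16 - 16) - 29 ≡ 68. → (16, 68)
4G: (16, 68) + (56, 50). λ = (50 - 68)/(56 - 16) ≡ 79/40 mod 97. 40⁻¹ ≡ 17 (mod 97), so λ ≡ 82.
  x = λ² - 16 - 56 = 6724 - 72 ≡ 56; y = λ·(16 - 56) - 68 ≡ 47. → (56, 47)
5G: (56, 47) + (56, 50): same x and y₁ ≡ -y₂, so the sum is 𝒪.
6G: 𝒪 + (56, 50) = (56, 50) (identity).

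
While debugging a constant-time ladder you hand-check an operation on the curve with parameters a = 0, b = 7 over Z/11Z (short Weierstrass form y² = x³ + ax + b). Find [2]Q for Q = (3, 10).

(3, 1)

tangent at (3, 10): λ = (3·3² + 0)/(2·10) ≡ 5/9. 9⁻¹ ≡ 5 (mod 11) since 9·5 = 45 ≡ 1, so λ ≡ 5·5 ≡ 3.
  x = λ² - 3 - 3 = 9 - 6 ≡ 3; y = λ·(3 - 3) - 10 ≡ 1. → (3, 1)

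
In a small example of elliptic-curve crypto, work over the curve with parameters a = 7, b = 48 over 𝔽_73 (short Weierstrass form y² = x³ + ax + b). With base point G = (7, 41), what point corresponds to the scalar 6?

Double-and-add on 6 = (110)₂. Start with G = (7, 41) for the leading 1-bit.
double: tangent at (7, 41): λ = (3·7² + 7)/(2·41) ≡ 8/9. 9⁻¹ ≡ 65 (mod 73) since 9·65 = 585 ≡ 1, so λ ≡ 8·65 ≡ 9.
  x = λ² - 7 - 7 = 81 - 14 ≡ 67; y = λ·(7 - 67) - 41 ≡ 3. → (67, 3)
add G: (67, 3) + (7, 41). λ = (41 - 3)/(7 - 67) ≡ 38/13 mod 73. 13⁻¹ ≡ 45 (mod 73) since 13·45 = 585 ≡ 1, so λ ≡ 31.
  x = λ² - 67 - 7 = 961 - 74 ≡ 11; y = λ·(67 - 11) - 3 ≡ 54. → (11, 54)
double: tangent at (11, 54): λ = (3·11² + 7)/(2·54) ≡ 5/35. 35⁻¹ ≡ 48 (mod 73) since 35·48 = 1680 ≡ 1, so λ ≡ 5·48 ≡ 21.
  x = λ² - 11 - 11 = 441 - 22 ≡ 54; y = λ·(11 - 54) - 54 ≡ 65. → (54, 65)

(54, 65)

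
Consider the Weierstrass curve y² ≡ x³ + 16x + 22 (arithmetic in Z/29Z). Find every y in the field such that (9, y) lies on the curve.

5, 24

x³ + 16x + 22 = 895 ≡ 25 (mod 29).
Square roots of 25 mod 29: 5 and 24 (since 5² = 25 ≡ 25).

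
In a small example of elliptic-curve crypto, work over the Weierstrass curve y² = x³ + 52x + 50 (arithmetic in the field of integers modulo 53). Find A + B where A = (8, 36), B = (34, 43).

(48, 47)

(8, 36) + (34, 43). λ = (43 - 36)/(34 - 8) ≡ 7/26 mod 53. 26⁻¹ ≡ 51 (mod 53), so λ ≡ 39.
  x = λ² - 8 - 34 = 1521 - 42 ≡ 48; y = λ·(8 - 48) - 36 ≡ 47. → (48, 47)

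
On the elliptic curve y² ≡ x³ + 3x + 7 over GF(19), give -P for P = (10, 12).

(10, 7)

-(10, 12) = (10, -12 mod 19) = (10, 7).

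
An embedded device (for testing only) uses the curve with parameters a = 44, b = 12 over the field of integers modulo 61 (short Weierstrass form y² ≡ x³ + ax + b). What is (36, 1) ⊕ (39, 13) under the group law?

(2, 13)

(36, 1) + (39, 13). λ = (13 - 1)/(39 - 36) ≡ 12/3 mod 61. 3⁻¹ ≡ 41 (mod 61), so λ ≡ 4.
  x = λ² - 36 - 39 = 16 - 75 ≡ 2; y = λ·(36 - 2) - 1 ≡ 13. → (2, 13)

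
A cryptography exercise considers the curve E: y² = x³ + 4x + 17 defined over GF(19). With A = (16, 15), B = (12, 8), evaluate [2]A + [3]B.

(13, 9)

First 2A:
Repeated addition: build up to 2A.
2A: tangent at (16, 15): λ = (3·16² + 4)/(2·15) ≡ 12/11. 11⁻¹ ≡ 7 (mod 19) since 11·7 = 77 ≡ 1, so λ ≡ 12·7 ≡ 8.
  x = λ² - 16 - 16 = 64 - 32 ≡ 13; y = λ·(16 - 13) - 15 ≡ 9. → (13, 9)
2A = (13, 9).
Next 3B:
Repeated addition: build up to 3B.
2B: tangent at (12, 8): λ = (3·12² + 4)/(2·8) ≡ 18/16. 16⁻¹ ≡ 6 (mod 19), so λ ≡ 18·6 ≡ 13.
  x = λ² - 12 - 12 = 169 - 24 ≡ 12; y = λ·(12 - 12) - 8 ≡ 11. → (12, 11)
3B: (12, 11) + (12, 8): same x and y₁ ≡ -y₂, so the sum is 𝒪.
3B = 𝒪.
Finally 2A + 3B:
(13, 9) + 𝒪 = (13, 9) (identity).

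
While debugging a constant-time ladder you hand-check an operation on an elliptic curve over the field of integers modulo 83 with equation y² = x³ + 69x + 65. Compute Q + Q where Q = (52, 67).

tangent at (52, 67): λ = (3·52² + 69)/(2·67) ≡ 47/51. 51⁻¹ ≡ 70 (mod 83) since 51·70 = 3570 ≡ 1, so λ ≡ 47·70 ≡ 53.
  x = λ² - 52 - 52 = 2809 - 104 ≡ 49; y = λ·(52 - 49) - 67 ≡ 9. → (49, 9)

(49, 9)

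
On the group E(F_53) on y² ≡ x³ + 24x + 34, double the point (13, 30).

(40, 4)

tangent at (13, 30): λ = (3·13² + 24)/(2·30) ≡ 1/7. 7⁻¹ ≡ 38 (mod 53), so λ ≡ 1·38 ≡ 38.
  x = λ² - 13 - 13 = 1444 - 26 ≡ 40; y = λ·(13 - 40) - 30 ≡ 4. → (40, 4)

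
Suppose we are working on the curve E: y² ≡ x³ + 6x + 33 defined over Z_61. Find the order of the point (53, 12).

2P: tangent at (53, 12): λ = (3·53² + 6)/(2·12) ≡ 15/24. 24⁻¹ ≡ 28 (mod 61) since 24·28 = 672 ≡ 1, so λ ≡ 15·28 ≡ 54.
  x = λ² - 53 - 53 = 2916 - 106 ≡ 4; y = λ·(53 - 4) - 12 ≡ 11. → (4, 11)
3P: (4, 11) + (53, 12). λ = (12 - 11)/(53 - 4) ≡ 1/49 mod 61. 49⁻¹ ≡ 5 (mod 61), so λ ≡ 5.
  x = λ² - 4 - 53 = 25 - 57 ≡ 29; y = λ·(4 - 29) - 11 ≡ 47. → (29, 47)
4P: (29, 47) + (53, 12). λ = (12 - 47)/(53 - 29) ≡ 26/24 mod 61. 24⁻¹ ≡ 28 (mod 61) since 24·28 = 672 ≡ 1, so λ ≡ 57.
  x = λ² - 29 - 53 = 3249 - 82 ≡ 56; y = λ·(29 - 56) - 47 ≡ 0. → (56, 0)
5P: (56, 0) + (53, 12). λ = (12 - 0)/(53 - 56) ≡ 12/58 mod 61. 58⁻¹ ≡ 20 (mod 61) since 58·20 = 1160 ≡ 1, so λ ≡ 57.
  x = λ² - 56 - 53 = 3249 - 109 ≡ 29; y = λ·(56 - 29) - 0 ≡ 14. → (29, 14)
6P: (29, 14) + (53, 12). λ = (12 - 14)/(53 - 29) ≡ 59/24 mod 61. 24⁻¹ ≡ 28 (mod 61), so λ ≡ 5.
  x = λ² - 29 - 53 = 25 - 82 ≡ 4; y = λ·(29 - 4) - 14 ≡ 50. → (4, 50)
7P: (4, 50) + (53, 12). λ = (12 - 50)/(53 - 4) ≡ 23/49 mod 61. 49⁻¹ ≡ 5 (mod 61), so λ ≡ 54.
  x = λ² - 4 - 53 = 2916 - 57 ≡ 53; y = λ·(4 - 53) - 50 ≡ 49. → (53, 49)
8P: (53, 49) + (53, 12): same x and y₁ ≡ -y₂, so the sum is 𝒪.
8P = 𝒪, so the order is 8.

8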